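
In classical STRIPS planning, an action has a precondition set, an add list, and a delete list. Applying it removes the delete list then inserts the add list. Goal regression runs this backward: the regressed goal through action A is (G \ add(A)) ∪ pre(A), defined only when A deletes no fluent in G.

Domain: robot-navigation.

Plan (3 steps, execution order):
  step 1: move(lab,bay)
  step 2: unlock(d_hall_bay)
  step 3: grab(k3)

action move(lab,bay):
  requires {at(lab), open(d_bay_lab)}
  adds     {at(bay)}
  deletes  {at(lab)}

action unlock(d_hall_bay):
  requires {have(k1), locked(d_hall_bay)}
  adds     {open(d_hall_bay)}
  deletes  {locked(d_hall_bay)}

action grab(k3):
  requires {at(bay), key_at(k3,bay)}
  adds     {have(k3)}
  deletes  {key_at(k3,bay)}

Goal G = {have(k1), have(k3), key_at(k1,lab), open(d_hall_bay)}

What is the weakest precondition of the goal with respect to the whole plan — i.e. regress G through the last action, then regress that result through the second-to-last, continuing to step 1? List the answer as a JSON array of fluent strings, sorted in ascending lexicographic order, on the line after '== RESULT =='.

Regress step by step:
  through step 3 (grab(k3)): drop {have(k3)}, keep {have(k1), key_at(k1,lab), open(d_hall_bay)}, require {at(bay), key_at(k3,bay)}
    → {at(bay), have(k1), key_at(k1,lab), key_at(k3,bay), open(d_hall_bay)}
  through step 2 (unlock(d_hall_bay)): drop {open(d_hall_bay)}, keep {at(bay), have(k1), key_at(k1,lab), key_at(k3,bay)}, require {have(k1), locked(d_hall_bay)}
    → {at(bay), have(k1), key_at(k1,lab), key_at(k3,bay), locked(d_hall_bay)}
  through step 1 (move(lab,bay)): drop {at(bay)}, keep {have(k1), key_at(k1,lab), key_at(k3,bay), locked(d_hall_bay)}, require {at(lab), open(d_bay_lab)}
    → {at(lab), have(k1), key_at(k1,lab), key_at(k3,bay), locked(d_hall_bay), open(d_bay_lab)}

== RESULT ==
["at(lab)", "have(k1)", "key_at(k1,lab)", "key_at(k3,bay)", "locked(d_hall_bay)", "open(d_bay_lab)"]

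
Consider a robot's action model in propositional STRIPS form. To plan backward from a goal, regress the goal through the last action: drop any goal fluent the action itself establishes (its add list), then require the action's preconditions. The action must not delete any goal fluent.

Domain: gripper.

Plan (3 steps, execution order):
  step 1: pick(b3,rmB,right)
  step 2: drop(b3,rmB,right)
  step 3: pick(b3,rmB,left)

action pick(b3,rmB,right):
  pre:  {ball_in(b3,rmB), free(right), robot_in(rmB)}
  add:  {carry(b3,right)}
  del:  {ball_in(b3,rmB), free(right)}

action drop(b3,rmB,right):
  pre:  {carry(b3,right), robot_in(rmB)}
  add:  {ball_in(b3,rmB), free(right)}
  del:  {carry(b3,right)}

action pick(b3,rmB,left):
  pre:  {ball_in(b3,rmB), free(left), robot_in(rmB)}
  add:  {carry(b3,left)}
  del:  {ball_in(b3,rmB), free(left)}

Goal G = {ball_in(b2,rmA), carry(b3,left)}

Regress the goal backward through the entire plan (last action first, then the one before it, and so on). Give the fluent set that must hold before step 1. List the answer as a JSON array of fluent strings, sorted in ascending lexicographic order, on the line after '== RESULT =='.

Regress step by step:
  through step 3 (pick(b3,rmB,left)): drop {carry(b3,left)}, keep {ball_in(b2,rmA)}, require {ball_in(b3,rmB), free(left), robot_in(rmB)}
    → {ball_in(b2,rmA), ball_in(b3,rmB), free(left), robot_in(rmB)}
  through step 2 (drop(b3,rmB,right)): drop {ball_in(b3,rmB)}, keep {ball_in(b2,rmA), free(left), robot_in(rmB)}, require {carry(b3,right), robot_in(rmB)}
    → {ball_in(b2,rmA), carry(b3,right), free(left), robot_in(rmB)}
  through step 1 (pick(b3,rmB,right)): drop {carry(b3,right)}, keep {ball_in(b2,rmA), free(left), robot_in(rmB)}, require {ball_in(b3,rmB), free(right), robot_in(rmB)}
    → {ball_in(b2,rmA), ball_in(b3,rmB), free(left), free(right), robot_in(rmB)}

== RESULT ==
["ball_in(b2,rmA)", "ball_in(b3,rmB)", "free(left)", "free(right)", "robot_in(rmB)"]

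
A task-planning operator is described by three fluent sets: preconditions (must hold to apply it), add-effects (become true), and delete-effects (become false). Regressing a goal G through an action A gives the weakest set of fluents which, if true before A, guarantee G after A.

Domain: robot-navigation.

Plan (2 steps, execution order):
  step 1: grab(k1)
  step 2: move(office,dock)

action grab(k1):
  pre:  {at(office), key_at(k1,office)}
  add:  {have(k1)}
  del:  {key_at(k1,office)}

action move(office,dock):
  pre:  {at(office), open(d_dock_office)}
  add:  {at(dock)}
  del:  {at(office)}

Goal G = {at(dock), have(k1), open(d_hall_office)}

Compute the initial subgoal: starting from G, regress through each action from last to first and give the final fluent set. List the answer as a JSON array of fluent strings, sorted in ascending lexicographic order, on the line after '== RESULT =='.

Work backward from the goal:
  through step 2 (move(office,dock)): drop {at(dock)}, keep {have(k1), open(d_hall_office)}, require {at(office), open(d_dock_office)}
    → {at(office), have(k1), open(d_dock_office), open(d_hall_office)}
  through step 1 (grab(k1)): drop {have(k1)}, keep {at(office), open(d_dock_office), open(d_hall_office)}, require {at(office), key_at(k1,office)}
    → {at(office), key_at(k1,office), open(d_dock_office), open(d_hall_office)}

== RESULT ==
["at(office)", "key_at(k1,office)", "open(d_dock_office)", "open(d_hall_office)"]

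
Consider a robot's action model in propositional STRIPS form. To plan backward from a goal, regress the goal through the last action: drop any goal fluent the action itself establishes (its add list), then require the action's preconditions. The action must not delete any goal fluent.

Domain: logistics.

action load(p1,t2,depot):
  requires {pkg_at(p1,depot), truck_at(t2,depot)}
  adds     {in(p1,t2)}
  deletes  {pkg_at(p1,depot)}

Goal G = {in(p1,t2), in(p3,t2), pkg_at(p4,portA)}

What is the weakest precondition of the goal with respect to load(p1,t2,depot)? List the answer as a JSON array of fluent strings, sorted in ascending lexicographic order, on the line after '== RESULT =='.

Regress:
  G ∩ del = {}  (empty — regression defined)
  G \ add = {in(p1,t2), in(p3,t2), pkg_at(p4,portA)} \ {in(p1,t2)} = {in(p3,t2), pkg_at(p4,portA)}
  ∪ pre   = {in(p3,t2), pkg_at(p4,portA)} ∪ {pkg_at(p1,depot), truck_at(t2,depot)}
          = {in(p3,t2), pkg_at(p1,depot), pkg_at(p4,portA), truck_at(t2,depot)}

== RESULT ==
["in(p3,t2)", "pkg_at(p1,depot)", "pkg_at(p4,portA)", "truck_at(t2,depot)"]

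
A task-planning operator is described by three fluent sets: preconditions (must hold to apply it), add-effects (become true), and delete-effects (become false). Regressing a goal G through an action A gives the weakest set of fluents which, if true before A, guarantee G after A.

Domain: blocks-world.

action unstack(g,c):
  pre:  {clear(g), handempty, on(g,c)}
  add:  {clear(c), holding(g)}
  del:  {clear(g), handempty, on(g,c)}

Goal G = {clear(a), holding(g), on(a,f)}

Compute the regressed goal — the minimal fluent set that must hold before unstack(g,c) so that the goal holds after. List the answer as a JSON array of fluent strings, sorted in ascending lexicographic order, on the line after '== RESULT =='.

Compute (G \ add) ∪ pre:
  G ∩ del = {}  (empty — regression defined)
  G \ add = {clear(a), holding(g), on(a,f)} \ {clear(c), holding(g)} = {clear(a), on(a,f)}
  ∪ pre   = {clear(a), on(a,f)} ∪ {clear(g), handempty, on(g,c)}
          = {clear(a), clear(g), handempty, on(a,f), on(g,c)}

== RESULT ==
["clear(a)", "clear(g)", "handempty", "on(a,f)", "on(g,c)"]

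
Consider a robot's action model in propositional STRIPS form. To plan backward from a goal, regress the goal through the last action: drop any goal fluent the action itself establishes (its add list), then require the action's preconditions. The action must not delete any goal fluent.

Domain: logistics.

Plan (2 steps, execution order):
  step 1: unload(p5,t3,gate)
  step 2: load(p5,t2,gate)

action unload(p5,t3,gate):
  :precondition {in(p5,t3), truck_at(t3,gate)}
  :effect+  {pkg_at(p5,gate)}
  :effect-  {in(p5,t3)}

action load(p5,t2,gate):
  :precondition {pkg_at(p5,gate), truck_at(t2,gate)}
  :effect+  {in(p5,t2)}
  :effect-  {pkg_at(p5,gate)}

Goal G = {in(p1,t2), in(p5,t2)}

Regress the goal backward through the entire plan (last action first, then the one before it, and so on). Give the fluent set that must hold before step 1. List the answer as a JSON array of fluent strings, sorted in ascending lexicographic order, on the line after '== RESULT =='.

Work backward from the goal:
  through step 2 (load(p5,t2,gate)): drop {in(p5,t2)}, keep {in(p1,t2)}, require {pkg_at(p5,gate), truck_at(t2,gate)}
    → {in(p1,t2), pkg_at(p5,gate), truck_at(t2,gate)}
  through step 1 (unload(p5,t3,gate)): drop {pkg_at(p5,gate)}, keep {in(p1,t2), truck_at(t2,gate)}, require {in(p5,t3), truck_at(t3,gate)}
    → {in(p1,t2), in(p5,t3), truck_at(t2,gate), truck_at(t3,gate)}

== RESULT ==
["in(p1,t2)", "in(p5,t3)", "truck_at(t2,gate)", "truck_at(t3,gate)"]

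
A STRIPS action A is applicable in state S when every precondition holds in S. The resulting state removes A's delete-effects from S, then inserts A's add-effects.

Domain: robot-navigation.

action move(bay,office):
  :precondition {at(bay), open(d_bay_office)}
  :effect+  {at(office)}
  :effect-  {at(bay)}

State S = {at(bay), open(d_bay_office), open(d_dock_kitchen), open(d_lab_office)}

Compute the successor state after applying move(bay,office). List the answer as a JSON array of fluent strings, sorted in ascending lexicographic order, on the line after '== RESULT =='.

Compute (S \ del) ∪ add:
  pre ⊆ S: {at(bay), open(d_bay_office)} ⊆ S  — applicable
  S \ del = {open(d_bay_office), open(d_dock_kitchen), open(d_lab_office)}
  ∪ add   = {at(office), open(d_bay_office), open(d_dock_kitchen), open(d_lab_office)}

== RESULT ==
["at(office)", "open(d_bay_office)", "open(d_dock_kitchen)", "open(d_lab_office)"]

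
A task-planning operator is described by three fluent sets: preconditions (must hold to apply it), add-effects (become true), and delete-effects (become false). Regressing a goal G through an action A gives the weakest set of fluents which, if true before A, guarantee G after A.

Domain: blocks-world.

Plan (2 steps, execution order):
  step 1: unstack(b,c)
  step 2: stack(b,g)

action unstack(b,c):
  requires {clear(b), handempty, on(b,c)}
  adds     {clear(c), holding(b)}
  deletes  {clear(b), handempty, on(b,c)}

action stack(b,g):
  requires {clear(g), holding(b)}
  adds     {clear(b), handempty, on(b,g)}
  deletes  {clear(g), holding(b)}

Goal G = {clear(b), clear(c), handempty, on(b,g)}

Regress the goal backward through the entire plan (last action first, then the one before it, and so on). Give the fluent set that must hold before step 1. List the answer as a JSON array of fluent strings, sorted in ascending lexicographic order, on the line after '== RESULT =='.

Work backward from the goal:
  through step 2 (stack(b,g)): drop {clear(b), handempty, on(b,g)}, keep {clear(c)}, require {clear(g), holding(b)}
    → {clear(c), clear(g), holding(b)}
  through step 1 (unstack(b,c)): drop {clear(c), holding(b)}, keep {clear(g)}, require {clear(b), handempty, on(b,c)}
    → {clear(b), clear(g), handempty, on(b,c)}

== RESULT ==
["clear(b)", "clear(g)", "handempty", "on(b,c)"]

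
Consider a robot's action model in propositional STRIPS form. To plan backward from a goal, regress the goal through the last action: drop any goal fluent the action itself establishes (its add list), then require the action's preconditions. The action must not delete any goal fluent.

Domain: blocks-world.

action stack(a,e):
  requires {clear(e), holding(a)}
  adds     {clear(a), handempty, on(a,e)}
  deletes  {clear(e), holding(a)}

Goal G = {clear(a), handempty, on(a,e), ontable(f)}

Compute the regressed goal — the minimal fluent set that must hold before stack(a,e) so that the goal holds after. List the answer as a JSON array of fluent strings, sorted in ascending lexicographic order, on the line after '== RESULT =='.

Compute (G \ add) ∪ pre:
  G ∩ del = {}  (empty — regression defined)
  G \ add = {clear(a), handempty, on(a,e), ontable(f)} \ {clear(a), handempty, on(a,e)} = {ontable(f)}
  ∪ pre   = {ontable(f)} ∪ {clear(e), holding(a)}
          = {clear(e), holding(a), ontable(f)}

== RESULT ==
["clear(e)", "holding(a)", "ontable(f)"]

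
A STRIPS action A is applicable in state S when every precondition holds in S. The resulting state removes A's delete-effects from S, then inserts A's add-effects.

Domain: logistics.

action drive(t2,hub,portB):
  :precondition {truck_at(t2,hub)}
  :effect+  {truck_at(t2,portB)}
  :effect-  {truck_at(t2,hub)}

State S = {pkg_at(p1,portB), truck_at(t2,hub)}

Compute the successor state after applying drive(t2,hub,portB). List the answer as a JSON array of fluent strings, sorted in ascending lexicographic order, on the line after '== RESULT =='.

Progress:
  pre ⊆ S: {truck_at(t2,hub)} ⊆ S  — applicable
  S \ del = {pkg_at(p1,portB)}
  ∪ add   = {pkg_at(p1,portB), truck_at(t2,portB)}

== RESULT ==
["pkg_at(p1,portB)", "truck_at(t2,portB)"]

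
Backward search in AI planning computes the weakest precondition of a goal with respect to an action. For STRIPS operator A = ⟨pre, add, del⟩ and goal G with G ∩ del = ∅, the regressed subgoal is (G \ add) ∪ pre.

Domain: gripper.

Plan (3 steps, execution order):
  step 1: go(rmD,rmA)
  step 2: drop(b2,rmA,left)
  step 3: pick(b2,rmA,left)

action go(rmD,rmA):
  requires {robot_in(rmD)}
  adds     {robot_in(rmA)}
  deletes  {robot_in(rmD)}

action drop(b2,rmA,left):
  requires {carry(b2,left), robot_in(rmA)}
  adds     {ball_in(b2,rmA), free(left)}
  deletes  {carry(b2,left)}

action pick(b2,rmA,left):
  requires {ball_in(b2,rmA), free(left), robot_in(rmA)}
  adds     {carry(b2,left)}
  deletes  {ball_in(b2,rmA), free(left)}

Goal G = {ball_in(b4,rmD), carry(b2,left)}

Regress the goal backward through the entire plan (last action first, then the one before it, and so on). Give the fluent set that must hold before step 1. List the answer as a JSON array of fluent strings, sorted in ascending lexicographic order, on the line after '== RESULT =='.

Regress step by step:
  through step 3 (pick(b2,rmA,left)): drop {carry(b2,left)}, keep {ball_in(b4,rmD)}, require {ball_in(b2,rmA), free(left), robot_in(rmA)}
    → {ball_in(b2,rmA), ball_in(b4,rmD), free(left), robot_in(rmA)}
  through step 2 (drop(b2,rmA,left)): drop {ball_in(b2,rmA), free(left)}, keep {ball_in(b4,rmD), robot_in(rmA)}, require {carry(b2,left), robot_in(rmA)}
    → {ball_in(b4,rmD), carry(b2,left), robot_in(rmA)}
  through step 1 (go(rmD,rmA)): drop {robot_in(rmA)}, keep {ball_in(b4,rmD), carry(b2,left)}, require {robot_in(rmD)}
    → {ball_in(b4,rmD), carry(b2,left), robot_in(rmD)}

== RESULT ==
["ball_in(b4,rmD)", "carry(b2,left)", "robot_in(rmD)"]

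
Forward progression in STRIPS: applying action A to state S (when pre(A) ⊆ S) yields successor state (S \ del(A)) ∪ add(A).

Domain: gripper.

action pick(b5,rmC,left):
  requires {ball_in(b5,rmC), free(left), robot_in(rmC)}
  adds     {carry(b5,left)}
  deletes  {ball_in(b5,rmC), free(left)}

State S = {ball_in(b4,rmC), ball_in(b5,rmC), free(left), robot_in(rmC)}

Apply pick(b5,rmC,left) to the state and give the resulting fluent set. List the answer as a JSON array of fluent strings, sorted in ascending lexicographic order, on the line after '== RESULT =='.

Progress:
  pre ⊆ S: {ball_in(b5,rmC), free(left), robot_in(rmC)} ⊆ S  — applicable
  S \ del = {ball_in(b4,rmC), robot_in(rmC)}
  ∪ add   = {ball_in(b4,rmC), carry(b5,left), robot_in(rmC)}

== RESULT ==
["ball_in(b4,rmC)", "carry(b5,left)", "robot_in(rmC)"]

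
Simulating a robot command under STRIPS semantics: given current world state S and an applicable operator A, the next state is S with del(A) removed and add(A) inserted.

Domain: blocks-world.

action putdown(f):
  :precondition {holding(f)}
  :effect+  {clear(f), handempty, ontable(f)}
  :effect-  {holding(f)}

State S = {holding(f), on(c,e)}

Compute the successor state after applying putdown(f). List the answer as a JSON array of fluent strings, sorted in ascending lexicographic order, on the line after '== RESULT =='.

Progress:
  pre ⊆ S: {holding(f)} ⊆ S  — applicable
  S \ del = {on(c,e)}
  ∪ add   = {clear(f), handempty, on(c,e), ontable(f)}

== RESULT ==
["clear(f)", "handempty", "on(c,e)", "ontable(f)"]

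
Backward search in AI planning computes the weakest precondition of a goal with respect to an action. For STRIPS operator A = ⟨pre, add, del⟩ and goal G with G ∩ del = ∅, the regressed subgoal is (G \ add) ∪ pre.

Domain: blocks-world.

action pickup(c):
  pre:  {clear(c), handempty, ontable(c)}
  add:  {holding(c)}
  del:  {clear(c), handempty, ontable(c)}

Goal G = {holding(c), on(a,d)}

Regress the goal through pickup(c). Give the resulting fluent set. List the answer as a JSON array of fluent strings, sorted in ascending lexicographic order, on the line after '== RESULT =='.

Compute (G \ add) ∪ pre:
  G ∩ del = {}  (empty — regression defined)
  G \ add = {holding(c), on(a,d)} \ {holding(c)} = {on(a,d)}
  ∪ pre   = {on(a,d)} ∪ {clear(c), handempty, ontable(c)}
          = {clear(c), handempty, on(a,d), ontable(c)}

== RESULT ==
["clear(c)", "handempty", "on(a,d)", "ontable(c)"]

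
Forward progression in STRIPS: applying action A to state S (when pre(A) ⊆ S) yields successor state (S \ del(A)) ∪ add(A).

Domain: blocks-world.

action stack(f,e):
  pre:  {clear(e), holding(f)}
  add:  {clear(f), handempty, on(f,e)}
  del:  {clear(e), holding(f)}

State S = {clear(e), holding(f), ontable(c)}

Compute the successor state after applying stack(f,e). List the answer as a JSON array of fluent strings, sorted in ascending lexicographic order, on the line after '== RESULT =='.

Progress:
  pre ⊆ S: {clear(e), holding(f)} ⊆ S  — applicable
  S \ del = {ontable(c)}
  ∪ add   = {clear(f), handempty, on(f,e), ontable(c)}

== RESULT ==
["clear(f)", "handempty", "on(f,e)", "ontable(c)"]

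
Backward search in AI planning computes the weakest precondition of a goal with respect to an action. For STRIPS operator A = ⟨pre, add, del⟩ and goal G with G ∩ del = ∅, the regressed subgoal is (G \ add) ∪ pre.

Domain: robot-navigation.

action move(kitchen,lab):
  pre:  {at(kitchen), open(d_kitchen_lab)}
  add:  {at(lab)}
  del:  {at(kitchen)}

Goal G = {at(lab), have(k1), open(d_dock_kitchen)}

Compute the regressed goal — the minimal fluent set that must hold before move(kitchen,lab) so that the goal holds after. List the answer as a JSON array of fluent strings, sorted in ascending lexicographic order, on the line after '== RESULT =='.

Regress:
  G ∩ del = {}  (empty — regression defined)
  G \ add = {at(lab), have(k1), open(d_dock_kitchen)} \ {at(lab)} = {have(k1), open(d_dock_kitchen)}
  ∪ pre   = {have(k1), open(d_dock_kitchen)} ∪ {at(kitchen), open(d_kitchen_lab)}
          = {at(kitchen), have(k1), open(d_dock_kitchen), open(d_kitchen_lab)}

== RESULT ==
["at(kitchen)", "have(k1)", "open(d_dock_kitchen)", "open(d_kitchen_lab)"]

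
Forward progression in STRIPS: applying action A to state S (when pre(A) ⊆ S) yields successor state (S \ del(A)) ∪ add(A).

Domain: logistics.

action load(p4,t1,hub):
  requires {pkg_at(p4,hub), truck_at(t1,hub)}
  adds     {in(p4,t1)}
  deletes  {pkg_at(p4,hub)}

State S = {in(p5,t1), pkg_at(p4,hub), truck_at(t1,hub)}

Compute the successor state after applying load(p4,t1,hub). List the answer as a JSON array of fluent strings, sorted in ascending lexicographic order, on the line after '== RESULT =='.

Progress:
  pre ⊆ S: {pkg_at(p4,hub), truck_at(t1,hub)} ⊆ S  — applicable
  S \ del = {in(p5,t1), truck_at(t1,hub)}
  ∪ add   = {in(p4,t1), in(p5,t1), truck_at(t1,hub)}

== RESULT ==
["in(p4,t1)", "in(p5,t1)", "truck_at(t1,hub)"]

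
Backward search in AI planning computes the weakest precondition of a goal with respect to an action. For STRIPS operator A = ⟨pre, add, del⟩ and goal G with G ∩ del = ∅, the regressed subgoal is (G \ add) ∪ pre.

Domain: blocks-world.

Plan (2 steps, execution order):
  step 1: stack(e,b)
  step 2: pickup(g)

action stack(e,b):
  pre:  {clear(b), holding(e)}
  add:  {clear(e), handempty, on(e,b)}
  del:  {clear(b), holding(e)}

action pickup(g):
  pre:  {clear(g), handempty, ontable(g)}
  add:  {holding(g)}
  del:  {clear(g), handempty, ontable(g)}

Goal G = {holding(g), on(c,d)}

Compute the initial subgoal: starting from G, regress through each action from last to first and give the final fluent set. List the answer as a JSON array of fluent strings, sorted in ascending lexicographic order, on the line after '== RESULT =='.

Regress step by step:
  through step 2 (pickup(g)): drop {holding(g)}, keep {on(c,d)}, require {clear(g), handempty, ontable(g)}
    → {clear(g), handempty, on(c,d), ontable(g)}
  through step 1 (stack(e,b)): drop {handempty}, keep {clear(g), on(c,d), ontable(g)}, require {clear(b), holding(e)}
    → {clear(b), clear(g), holding(e), on(c,d), ontable(g)}

== RESULT ==
["clear(b)", "clear(g)", "holding(e)", "on(c,d)", "ontable(g)"]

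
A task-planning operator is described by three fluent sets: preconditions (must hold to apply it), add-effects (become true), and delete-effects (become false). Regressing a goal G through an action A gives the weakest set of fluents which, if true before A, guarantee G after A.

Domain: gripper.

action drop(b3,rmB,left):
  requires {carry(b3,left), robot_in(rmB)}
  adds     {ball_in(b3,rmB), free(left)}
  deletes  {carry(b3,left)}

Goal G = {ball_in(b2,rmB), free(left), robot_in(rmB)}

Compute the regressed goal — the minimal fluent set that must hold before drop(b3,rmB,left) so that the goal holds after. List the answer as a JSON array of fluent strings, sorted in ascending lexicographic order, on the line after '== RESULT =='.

Regress:
  G ∩ del = {}  (empty — regression defined)
  G \ add = {ball_in(b2,rmB), free(left), robot_in(rmB)} \ {ball_in(b3,rmB), free(left)} = {ball_in(b2,rmB), robot_in(rmB)}
  ∪ pre   = {ball_in(b2,rmB), robot_in(rmB)} ∪ {carry(b3,left), robot_in(rmB)}
          = {ball_in(b2,rmB), carry(b3,left), robot_in(rmB)}

== RESULT ==
["ball_in(b2,rmB)", "carry(b3,left)", "robot_in(rmB)"]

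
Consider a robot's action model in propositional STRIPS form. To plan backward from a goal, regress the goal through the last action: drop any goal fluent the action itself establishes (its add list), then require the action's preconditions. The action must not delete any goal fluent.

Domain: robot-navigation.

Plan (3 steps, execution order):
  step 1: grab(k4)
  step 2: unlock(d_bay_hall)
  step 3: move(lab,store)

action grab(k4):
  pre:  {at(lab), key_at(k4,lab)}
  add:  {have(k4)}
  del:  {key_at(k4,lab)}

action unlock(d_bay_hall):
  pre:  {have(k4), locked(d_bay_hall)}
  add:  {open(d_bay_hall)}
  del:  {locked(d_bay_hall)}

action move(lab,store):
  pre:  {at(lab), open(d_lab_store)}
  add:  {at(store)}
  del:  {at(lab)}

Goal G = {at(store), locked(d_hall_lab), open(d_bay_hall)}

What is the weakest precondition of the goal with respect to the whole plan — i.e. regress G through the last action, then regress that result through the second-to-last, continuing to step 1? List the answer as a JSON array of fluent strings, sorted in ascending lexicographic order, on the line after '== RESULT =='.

Regress step by step:
  through step 3 (move(lab,store)): drop {at(store)}, keep {locked(d_hall_lab), open(d_bay_hall)}, require {at(lab), open(d_lab_store)}
    → {at(lab), locked(d_hall_lab), open(d_bay_hall), open(d_lab_store)}
  through step 2 (unlock(d_bay_hall)): drop {open(d_bay_hall)}, keep {at(lab), locked(d_hall_lab), open(d_lab_store)}, require {have(k4), locked(d_bay_hall)}
    → {at(lab), have(k4), locked(d_bay_hall), locked(d_hall_lab), open(d_lab_store)}
  through step 1 (grab(k4)): drop {have(k4)}, keep {at(lab), locked(d_bay_hall), locked(d_hall_lab), open(d_lab_store)}, require {at(lab), key_at(k4,lab)}
    → {at(lab), key_at(k4,lab), locked(d_bay_hall), locked(d_hall_lab), open(d_lab_store)}

== RESULT ==
["at(lab)", "key_at(k4,lab)", "locked(d_bay_hall)", "locked(d_hall_lab)", "open(d_lab_store)"]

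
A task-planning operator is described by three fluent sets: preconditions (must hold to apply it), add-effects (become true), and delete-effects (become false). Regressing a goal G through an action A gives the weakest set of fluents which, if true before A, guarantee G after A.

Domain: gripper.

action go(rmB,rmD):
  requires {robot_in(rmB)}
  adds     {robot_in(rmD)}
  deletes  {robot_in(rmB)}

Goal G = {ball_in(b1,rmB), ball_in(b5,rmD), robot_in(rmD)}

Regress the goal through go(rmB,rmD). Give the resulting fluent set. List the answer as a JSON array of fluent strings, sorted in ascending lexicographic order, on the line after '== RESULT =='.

Compute (G \ add) ∪ pre:
  G ∩ del = {}  (empty — regression defined)
  G \ add = {ball_in(b1,rmB), ball_in(b5,rmD), robot_in(rmD)} \ {robot_in(rmD)} = {ball_in(b1,rmB), ball_in(b5,rmD)}
  ∪ pre   = {ball_in(b1,rmB), ball_in(b5,rmD)} ∪ {robot_in(rmB)}
          = {ball_in(b1,rmB), ball_in(b5,rmD), robot_in(rmB)}

== RESULT ==
["ball_in(b1,rmB)", "ball_in(b5,rmD)", "robot_in(rmB)"]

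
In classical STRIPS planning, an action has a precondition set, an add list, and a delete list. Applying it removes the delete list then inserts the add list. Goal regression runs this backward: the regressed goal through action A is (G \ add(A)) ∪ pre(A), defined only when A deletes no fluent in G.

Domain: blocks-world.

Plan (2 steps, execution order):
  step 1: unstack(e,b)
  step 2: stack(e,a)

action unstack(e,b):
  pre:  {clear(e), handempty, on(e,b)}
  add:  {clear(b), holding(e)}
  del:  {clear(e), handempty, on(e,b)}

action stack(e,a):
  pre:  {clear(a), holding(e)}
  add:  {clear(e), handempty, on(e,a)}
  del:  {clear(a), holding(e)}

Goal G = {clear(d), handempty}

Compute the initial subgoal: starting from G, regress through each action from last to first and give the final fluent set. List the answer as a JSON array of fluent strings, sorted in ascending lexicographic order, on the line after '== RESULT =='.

Regress step by step:
  through step 2 (stack(e,a)): drop {handempty}, keep {clear(d)}, require {clear(a), holding(e)}
    → {clear(a), clear(d), holding(e)}
  through step 1 (unstack(e,b)): drop {holding(e)}, keep {clear(a), clear(d)}, require {clear(e), handempty, on(e,b)}
    → {clear(a), clear(d), clear(e), handempty, on(e,b)}

== RESULT ==
["clear(a)", "clear(d)", "clear(e)", "handempty", "on(e,b)"]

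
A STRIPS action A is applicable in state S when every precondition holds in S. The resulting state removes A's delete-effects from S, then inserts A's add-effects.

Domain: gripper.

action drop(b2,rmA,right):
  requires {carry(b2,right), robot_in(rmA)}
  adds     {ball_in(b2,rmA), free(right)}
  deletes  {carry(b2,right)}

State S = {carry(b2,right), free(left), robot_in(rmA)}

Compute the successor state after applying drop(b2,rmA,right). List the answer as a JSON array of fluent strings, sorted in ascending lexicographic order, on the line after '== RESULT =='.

Compute (S \ del) ∪ add:
  pre ⊆ S: {carry(b2,right), robot_in(rmA)} ⊆ S  — applicable
  S \ del = {free(left), robot_in(rmA)}
  ∪ add   = {ball_in(b2,rmA), free(left), free(right), robot_in(rmA)}

== RESULT ==
["ball_in(b2,rmA)", "free(left)", "free(right)", "robot_in(rmA)"]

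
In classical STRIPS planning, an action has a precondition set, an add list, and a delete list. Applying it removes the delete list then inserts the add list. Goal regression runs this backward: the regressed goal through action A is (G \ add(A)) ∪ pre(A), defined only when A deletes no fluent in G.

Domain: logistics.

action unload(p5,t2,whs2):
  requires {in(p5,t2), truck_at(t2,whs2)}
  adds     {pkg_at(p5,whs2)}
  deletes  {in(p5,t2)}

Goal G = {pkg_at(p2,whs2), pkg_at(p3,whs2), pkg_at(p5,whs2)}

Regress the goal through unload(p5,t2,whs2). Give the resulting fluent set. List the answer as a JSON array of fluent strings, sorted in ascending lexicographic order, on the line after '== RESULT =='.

Compute (G \ add) ∪ pre:
  G ∩ del = {}  (empty — regression defined)
  G \ add = {pkg_at(p2,whs2), pkg_at(p3,whs2), pkg_at(p5,whs2)} \ {pkg_at(p5,whs2)} = {pkg_at(p2,whs2), pkg_at(p3,whs2)}
  ∪ pre   = {pkg_at(p2,whs2), pkg_at(p3,whs2)} ∪ {in(p5,t2), truck_at(t2,whs2)}
          = {in(p5,t2), pkg_at(p2,whs2), pkg_at(p3,whs2), truck_at(t2,whs2)}

== RESULT ==
["in(p5,t2)", "pkg_at(p2,whs2)", "pkg_at(p3,whs2)", "truck_at(t2,whs2)"]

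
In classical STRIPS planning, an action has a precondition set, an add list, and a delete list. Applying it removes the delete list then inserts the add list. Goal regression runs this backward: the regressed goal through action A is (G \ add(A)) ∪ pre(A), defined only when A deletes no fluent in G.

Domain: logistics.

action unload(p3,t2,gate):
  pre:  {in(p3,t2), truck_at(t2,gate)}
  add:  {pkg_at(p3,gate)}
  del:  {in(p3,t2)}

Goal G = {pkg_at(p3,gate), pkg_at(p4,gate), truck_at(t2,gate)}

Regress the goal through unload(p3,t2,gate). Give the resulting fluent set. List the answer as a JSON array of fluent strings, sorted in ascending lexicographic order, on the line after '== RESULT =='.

Compute (G \ add) ∪ pre:
  G ∩ del = {}  (empty — regression defined)
  G \ add = {pkg_at(p3,gate), pkg_at(p4,gate), truck_at(t2,gate)} \ {pkg_at(p3,gate)} = {pkg_at(p4,gate), truck_at(t2,gate)}
  ∪ pre   = {pkg_at(p4,gate), truck_at(t2,gate)} ∪ {in(p3,t2), truck_at(t2,gate)}
          = {in(p3,t2), pkg_at(p4,gate), truck_at(t2,gate)}

== RESULT ==
["in(p3,t2)", "pkg_at(p4,gate)", "truck_at(t2,gate)"]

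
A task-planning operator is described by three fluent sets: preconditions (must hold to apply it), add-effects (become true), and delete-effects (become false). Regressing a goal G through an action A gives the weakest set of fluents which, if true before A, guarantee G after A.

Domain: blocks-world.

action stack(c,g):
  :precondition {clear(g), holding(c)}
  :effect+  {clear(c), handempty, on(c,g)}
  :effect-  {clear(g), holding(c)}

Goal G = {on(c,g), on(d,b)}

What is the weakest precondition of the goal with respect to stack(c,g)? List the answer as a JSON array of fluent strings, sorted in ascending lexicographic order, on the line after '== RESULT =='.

Regress:
  G ∩ del = {}  (empty — regression defined)
  G \ add = {on(c,g), on(d,b)} \ {clear(c), handempty, on(c,g)} = {on(d,b)}
  ∪ pre   = {on(d,b)} ∪ {clear(g), holding(c)}
          = {clear(g), holding(c), on(d,b)}

== RESULT ==
["clear(g)", "holding(c)", "on(d,b)"]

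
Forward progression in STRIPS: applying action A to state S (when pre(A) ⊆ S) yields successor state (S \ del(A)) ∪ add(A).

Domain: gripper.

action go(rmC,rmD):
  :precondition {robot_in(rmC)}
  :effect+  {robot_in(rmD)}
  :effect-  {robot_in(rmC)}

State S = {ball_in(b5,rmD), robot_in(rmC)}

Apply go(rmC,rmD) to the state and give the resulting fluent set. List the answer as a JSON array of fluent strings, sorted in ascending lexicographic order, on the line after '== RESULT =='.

Compute (S \ del) ∪ add:
  pre ⊆ S: {robot_in(rmC)} ⊆ S  — applicable
  S \ del = {ball_in(b5,rmD)}
  ∪ add   = {ball_in(b5,rmD), robot_in(rmD)}

== RESULT ==
["ball_in(b5,rmD)", "robot_in(rmD)"]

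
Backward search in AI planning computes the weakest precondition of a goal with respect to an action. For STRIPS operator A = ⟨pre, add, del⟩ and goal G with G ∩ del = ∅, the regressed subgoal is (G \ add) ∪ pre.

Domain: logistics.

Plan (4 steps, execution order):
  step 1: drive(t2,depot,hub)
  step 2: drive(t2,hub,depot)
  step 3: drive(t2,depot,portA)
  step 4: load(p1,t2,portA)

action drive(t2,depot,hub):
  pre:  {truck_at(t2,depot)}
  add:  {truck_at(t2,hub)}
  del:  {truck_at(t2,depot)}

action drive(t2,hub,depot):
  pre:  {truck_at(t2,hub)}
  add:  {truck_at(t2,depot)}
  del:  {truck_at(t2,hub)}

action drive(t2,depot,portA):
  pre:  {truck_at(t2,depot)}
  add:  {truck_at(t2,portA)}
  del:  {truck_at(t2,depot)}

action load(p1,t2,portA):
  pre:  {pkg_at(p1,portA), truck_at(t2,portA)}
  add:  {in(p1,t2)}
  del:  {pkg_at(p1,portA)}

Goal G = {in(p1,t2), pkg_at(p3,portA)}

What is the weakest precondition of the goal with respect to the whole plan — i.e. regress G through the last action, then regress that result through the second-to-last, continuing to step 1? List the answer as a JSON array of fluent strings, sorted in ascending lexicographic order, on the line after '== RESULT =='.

Regress step by step:
  through step 4 (load(p1,t2,portA)): drop {in(p1,t2)}, keep {pkg_at(p3,portA)}, require {pkg_at(p1,portA), truck_at(t2,portA)}
    → {pkg_at(p1,portA), pkg_at(p3,portA), truck_at(t2,portA)}
  through step 3 (drive(t2,depot,portA)): drop {truck_at(t2,portA)}, keep {pkg_at(p1,portA), pkg_at(p3,portA)}, require {truck_at(t2,depot)}
    → {pkg_at(p1,portA), pkg_at(p3,portA), truck_at(t2,depot)}
  through step 2 (drive(t2,hub,depot)): drop {truck_at(t2,depot)}, keep {pkg_at(p1,portA), pkg_at(p3,portA)}, require {truck_at(t2,hub)}
    → {pkg_at(p1,portA), pkg_at(p3,portA), truck_at(t2,hub)}
  through step 1 (drive(t2,depot,hub)): drop {truck_at(t2,hub)}, keep {pkg_at(p1,portA), pkg_at(p3,portA)}, require {truck_at(t2,depot)}
    → {pkg_at(p1,portA), pkg_at(p3,portA), truck_at(t2,depot)}

== RESULT ==
["pkg_at(p1,portA)", "pkg_at(p3,portA)", "truck_at(t2,depot)"]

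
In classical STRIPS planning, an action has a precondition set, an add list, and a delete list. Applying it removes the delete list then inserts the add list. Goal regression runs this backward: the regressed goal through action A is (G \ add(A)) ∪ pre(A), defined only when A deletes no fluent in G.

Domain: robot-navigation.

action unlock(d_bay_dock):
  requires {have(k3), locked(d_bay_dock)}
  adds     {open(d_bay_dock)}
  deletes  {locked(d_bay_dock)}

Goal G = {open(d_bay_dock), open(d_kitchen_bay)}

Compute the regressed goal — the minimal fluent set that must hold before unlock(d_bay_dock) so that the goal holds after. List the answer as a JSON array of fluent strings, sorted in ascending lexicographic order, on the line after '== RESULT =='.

Compute (G \ add) ∪ pre:
  G ∩ del = {}  (empty — regression defined)
  G \ add = {open(d_bay_dock), open(d_kitchen_bay)} \ {open(d_bay_dock)} = {open(d_kitchen_bay)}
  ∪ pre   = {open(d_kitchen_bay)} ∪ {have(k3), locked(d_bay_dock)}
          = {have(k3), locked(d_bay_dock), open(d_kitchen_bay)}

== RESULT ==
["have(k3)", "locked(d_bay_dock)", "open(d_kitchen_bay)"]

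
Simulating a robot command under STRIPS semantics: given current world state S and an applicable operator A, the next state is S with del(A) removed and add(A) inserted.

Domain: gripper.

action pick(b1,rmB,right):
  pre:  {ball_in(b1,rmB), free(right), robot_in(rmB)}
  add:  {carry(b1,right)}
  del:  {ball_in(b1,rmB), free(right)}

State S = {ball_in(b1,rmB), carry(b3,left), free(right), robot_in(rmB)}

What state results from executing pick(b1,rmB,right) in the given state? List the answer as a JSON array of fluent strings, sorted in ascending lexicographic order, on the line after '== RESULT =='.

Compute (S \ del) ∪ add:
  pre ⊆ S: {ball_in(b1,rmB), free(right), robot_in(rmB)} ⊆ S  — applicable
  S \ del = {carry(b3,left), robot_in(rmB)}
  ∪ add   = {carry(b1,right), carry(b3,left), robot_in(rmB)}

== RESULT ==
["carry(b1,right)", "carry(b3,left)", "robot_in(rmB)"]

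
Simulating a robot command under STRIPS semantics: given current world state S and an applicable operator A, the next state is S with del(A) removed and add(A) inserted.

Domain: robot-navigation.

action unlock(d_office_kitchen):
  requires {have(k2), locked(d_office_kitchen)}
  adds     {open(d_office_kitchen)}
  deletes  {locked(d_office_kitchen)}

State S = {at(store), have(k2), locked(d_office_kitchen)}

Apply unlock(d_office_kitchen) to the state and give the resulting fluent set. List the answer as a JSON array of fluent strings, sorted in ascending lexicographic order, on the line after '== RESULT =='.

Compute (S \ del) ∪ add:
  pre ⊆ S: {have(k2), locked(d_office_kitchen)} ⊆ S  — applicable
  S \ del = {at(store), have(k2)}
  ∪ add   = {at(store), have(k2), open(d_office_kitchen)}

== RESULT ==
["at(store)", "have(k2)", "open(d_office_kitchen)"]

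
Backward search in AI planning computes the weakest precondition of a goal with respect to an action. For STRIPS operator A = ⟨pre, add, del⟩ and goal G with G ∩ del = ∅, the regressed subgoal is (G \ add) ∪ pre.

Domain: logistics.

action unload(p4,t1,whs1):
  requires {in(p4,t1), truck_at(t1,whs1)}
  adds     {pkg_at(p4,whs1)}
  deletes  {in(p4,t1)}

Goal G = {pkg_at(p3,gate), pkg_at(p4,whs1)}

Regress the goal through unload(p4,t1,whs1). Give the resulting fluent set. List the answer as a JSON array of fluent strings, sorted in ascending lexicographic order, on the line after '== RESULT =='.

Regress:
  G ∩ del = {}  (empty — regression defined)
  G \ add = {pkg_at(p3,gate), pkg_at(p4,whs1)} \ {pkg_at(p4,whs1)} = {pkg_at(p3,gate)}
  ∪ pre   = {pkg_at(p3,gate)} ∪ {in(p4,t1), truck_at(t1,whs1)}
          = {in(p4,t1), pkg_at(p3,gate), truck_at(t1,whs1)}

== RESULT ==
["in(p4,t1)", "pkg_at(p3,gate)", "truck_at(t1,whs1)"]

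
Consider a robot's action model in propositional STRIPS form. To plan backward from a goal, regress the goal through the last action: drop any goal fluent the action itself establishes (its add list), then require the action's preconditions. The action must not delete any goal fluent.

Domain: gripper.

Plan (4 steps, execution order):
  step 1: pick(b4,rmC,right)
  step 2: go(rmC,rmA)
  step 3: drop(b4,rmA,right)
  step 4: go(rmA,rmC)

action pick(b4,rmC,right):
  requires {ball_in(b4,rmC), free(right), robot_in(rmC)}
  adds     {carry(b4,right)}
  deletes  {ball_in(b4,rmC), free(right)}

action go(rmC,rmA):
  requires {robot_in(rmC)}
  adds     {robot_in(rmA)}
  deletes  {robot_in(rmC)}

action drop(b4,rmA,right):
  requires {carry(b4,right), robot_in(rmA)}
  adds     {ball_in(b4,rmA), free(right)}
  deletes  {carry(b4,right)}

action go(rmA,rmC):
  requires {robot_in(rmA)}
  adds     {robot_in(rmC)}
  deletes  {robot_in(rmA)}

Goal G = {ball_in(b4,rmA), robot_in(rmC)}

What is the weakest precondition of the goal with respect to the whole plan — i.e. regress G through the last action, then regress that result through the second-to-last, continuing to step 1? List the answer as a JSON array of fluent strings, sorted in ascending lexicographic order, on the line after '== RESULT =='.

Regress step by step:
  through step 4 (go(rmA,rmC)): drop {robot_in(rmC)}, keep {ball_in(b4,rmA)}, require {robot_in(rmA)}
    → {ball_in(b4,rmA), robot_in(rmA)}
  through step 3 (drop(b4,rmA,right)): drop {ball_in(b4,rmA)}, keep {robot_in(rmA)}, require {carry(b4,right), robot_in(rmA)}
    → {carry(b4,right), robot_in(rmA)}
  through step 2 (go(rmC,rmA)): drop {robot_in(rmA)}, keep {carry(b4,right)}, require {robot_in(rmC)}
    → {carry(b4,right), robot_in(rmC)}
  through step 1 (pick(b4,rmC,right)): drop {carry(b4,right)}, keep {robot_in(rmC)}, require {ball_in(b4,rmC), free(right), robot_in(rmC)}
    → {ball_in(b4,rmC), free(right), robot_in(rmC)}

== RESULT ==
["ball_in(b4,rmC)", "free(right)", "robot_in(rmC)"]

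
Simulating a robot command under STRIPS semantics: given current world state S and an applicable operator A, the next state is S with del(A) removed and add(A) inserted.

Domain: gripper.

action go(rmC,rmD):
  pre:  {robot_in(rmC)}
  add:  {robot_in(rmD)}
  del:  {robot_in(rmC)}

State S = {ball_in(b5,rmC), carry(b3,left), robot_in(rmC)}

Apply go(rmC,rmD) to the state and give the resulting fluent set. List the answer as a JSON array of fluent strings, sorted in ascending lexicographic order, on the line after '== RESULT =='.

Compute (S \ del) ∪ add:
  pre ⊆ S: {robot_in(rmC)} ⊆ S  — applicable
  S \ del = {ball_in(b5,rmC), carry(b3,left)}
  ∪ add   = {ball_in(b5,rmC), carry(b3,left), robot_in(rmD)}

== RESULT ==
["ball_in(b5,rmC)", "carry(b3,left)", "robot_in(rmD)"]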